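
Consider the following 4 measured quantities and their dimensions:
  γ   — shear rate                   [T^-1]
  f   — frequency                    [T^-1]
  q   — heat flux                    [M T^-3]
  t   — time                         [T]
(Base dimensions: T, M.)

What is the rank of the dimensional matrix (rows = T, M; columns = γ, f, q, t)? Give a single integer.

2

Dimensional matrix (T×M by γ×f×q×t):
  T: [-1 -1 -3  1]
  M: [ 0  0  1  0]
RREF → pivots at {γ,q} ⇒ r = 2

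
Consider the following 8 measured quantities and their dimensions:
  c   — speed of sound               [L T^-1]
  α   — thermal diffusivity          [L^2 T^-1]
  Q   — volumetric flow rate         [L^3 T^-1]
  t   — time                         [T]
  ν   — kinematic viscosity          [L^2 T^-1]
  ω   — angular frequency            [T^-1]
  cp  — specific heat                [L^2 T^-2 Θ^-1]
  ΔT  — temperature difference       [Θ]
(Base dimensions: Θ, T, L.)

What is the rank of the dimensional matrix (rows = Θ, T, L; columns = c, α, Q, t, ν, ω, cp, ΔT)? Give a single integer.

Write exponents as rows Θ,T,L / cols c,α,Q,t,ν,ω,cp,ΔT:
  Θ: [ 0  0  0  0  0  0 -1  1]
  T: [-1 -1 -1  1 -1 -1 -2  0]
  L: [ 1  2  3  0  2  0  2  0]
RREF → pivots at {c,α,cp} ⇒ r = 3

3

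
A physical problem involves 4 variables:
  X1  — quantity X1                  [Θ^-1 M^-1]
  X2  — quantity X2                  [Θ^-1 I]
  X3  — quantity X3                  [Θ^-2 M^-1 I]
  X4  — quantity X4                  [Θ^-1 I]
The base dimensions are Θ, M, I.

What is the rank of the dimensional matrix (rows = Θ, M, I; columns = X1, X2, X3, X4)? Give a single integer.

Dimensional matrix (Θ×M×I by X1×X2×X3×X4):
  Θ: [-1 -1 -2 -1]
  M: [-1  0 -1  0]
  I: [ 0  1  1  1]
Echelon form has 2 nonzero rows (pivots: X1,X2)

2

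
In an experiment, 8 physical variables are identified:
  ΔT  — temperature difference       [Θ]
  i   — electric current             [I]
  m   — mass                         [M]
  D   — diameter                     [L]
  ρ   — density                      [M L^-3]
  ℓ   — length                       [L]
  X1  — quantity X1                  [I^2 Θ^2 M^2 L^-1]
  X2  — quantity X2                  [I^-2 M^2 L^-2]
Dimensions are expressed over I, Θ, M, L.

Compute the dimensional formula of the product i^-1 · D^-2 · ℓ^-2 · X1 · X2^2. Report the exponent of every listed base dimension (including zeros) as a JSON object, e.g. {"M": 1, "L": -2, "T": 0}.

Dimensional matrix (I×Θ×M×L by ΔT×i×m×D×ρ×ℓ×X1×X2):
  I: [ 0  1  0  0  0  0  2 -2]
  Θ: [ 1  0  0  0  0  0  2  0]
  M: [ 0  0  1  0  1  0  2  2]
  L: [ 0  0  0  1 -3  1 -1 -2]
  [I]: (-1)·1+(-2)·0+(-2)·0+(1)·2+(2)·-2 = -3
  [Θ]: (-1)·0+(-2)·0+(-2)·0+(1)·2+(2)·0 = 2
  [M]: (-1)·0+(-2)·0+(-2)·0+(1)·2+(2)·2 = 6
  [L]: (-1)·0+(-2)·1+(-2)·1+(1)·-1+(2)·-2 = -9
⇒ I^-3 Θ^2 M^6 L^-9

{"I": -3, "Θ": 2, "M": 6, "L": -9}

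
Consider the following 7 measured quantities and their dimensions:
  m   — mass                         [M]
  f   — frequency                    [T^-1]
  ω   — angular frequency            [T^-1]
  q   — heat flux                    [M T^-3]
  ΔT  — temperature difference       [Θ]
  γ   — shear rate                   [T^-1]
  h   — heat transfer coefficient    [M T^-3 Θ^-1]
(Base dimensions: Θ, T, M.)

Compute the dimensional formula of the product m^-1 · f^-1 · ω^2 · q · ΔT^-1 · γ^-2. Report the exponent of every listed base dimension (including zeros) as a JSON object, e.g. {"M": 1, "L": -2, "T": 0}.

Exponent matrix [Θ,T,M] × [m,f,ω,q,ΔT,γ,h]:
  Θ: [ 0  0  0  0  1  0 -1]
  T: [ 0 -1 -1 -3  0 -1 -3]
  M: [ 1  0  0  1  0  0  1]
  [Θ]: (-1)·0+(-1)·0+(2)·0+(1)·0+(-1)·1+(-2)·0 = -1
  [T]: (-1)·0+(-1)·-1+(2)·-1+(1)·-3+(-1)·0+(-2)·-1 = -2
  [M]: (-1)·1+(-1)·0+(2)·0+(1)·1+(-1)·0+(-2)·0 = 0
⇒ Θ^-1 T^-2

{"Θ": -1, "T": -2, "M": 0}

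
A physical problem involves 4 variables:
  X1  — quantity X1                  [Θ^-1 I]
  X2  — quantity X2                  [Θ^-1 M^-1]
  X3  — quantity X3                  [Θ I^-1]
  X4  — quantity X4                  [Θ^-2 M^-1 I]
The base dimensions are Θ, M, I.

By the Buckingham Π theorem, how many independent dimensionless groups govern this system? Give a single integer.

Exponent matrix [Θ,M,I] × [X1,X2,X3,X4]:
  Θ: [-1 -1  1 -2]
  M: [ 0 -1  0 -1]
  I: [ 1  0 -1  1]
Echelon form has 2 nonzero rows (pivots: X1,X2)
4 vars − rank 2 = 2 Π groups

2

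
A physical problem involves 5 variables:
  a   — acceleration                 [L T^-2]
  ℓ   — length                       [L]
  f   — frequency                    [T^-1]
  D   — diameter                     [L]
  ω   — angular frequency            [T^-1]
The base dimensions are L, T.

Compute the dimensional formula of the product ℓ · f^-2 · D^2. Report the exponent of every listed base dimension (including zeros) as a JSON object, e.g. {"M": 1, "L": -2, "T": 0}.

Dimensional matrix (L×T by a×ℓ×f×D×ω):
  L: [ 1  1  0  1  0]
  T: [-2  0 -1  0 -1]
  [L]: (1)·1+(-2)·0+(2)·1 = 3
  [T]: (1)·0+(-2)·-1+(2)·0 = 2
⇒ L^3 T^2

{"L": 3, "T": 2}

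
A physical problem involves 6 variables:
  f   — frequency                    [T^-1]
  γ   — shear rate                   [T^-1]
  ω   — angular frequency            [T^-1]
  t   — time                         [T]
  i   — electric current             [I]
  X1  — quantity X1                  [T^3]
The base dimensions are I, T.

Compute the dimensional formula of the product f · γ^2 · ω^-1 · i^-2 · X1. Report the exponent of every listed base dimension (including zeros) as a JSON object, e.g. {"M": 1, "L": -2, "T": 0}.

Dimensional matrix (I×T by f×γ×ω×t×i×X1):
  I: [ 0  0  0  0  1  0]
  T: [-1 -1 -1  1  0  3]
  [I]: (1)·0+(2)·0+(-1)·0+(-2)·1+(1)·0 = -2
  [T]: (1)·-1+(2)·-1+(-1)·-1+(-2)·0+(1)·3 = 1
⇒ I^-2 T

{"I": -2, "T": 1}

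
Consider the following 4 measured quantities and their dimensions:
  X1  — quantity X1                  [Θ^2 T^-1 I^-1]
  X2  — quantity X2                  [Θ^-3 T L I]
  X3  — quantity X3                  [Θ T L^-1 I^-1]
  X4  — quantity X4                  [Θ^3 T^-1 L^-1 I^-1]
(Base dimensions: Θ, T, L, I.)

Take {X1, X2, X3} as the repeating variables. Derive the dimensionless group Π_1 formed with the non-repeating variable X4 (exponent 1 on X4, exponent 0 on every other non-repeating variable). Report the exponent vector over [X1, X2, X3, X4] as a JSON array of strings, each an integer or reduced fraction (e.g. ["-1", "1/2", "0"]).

Write exponents as rows Θ,T,L,I / cols X1,X2,X3,X4:
  Θ: [ 2 -3  1  3]
  T: [-1  1  1 -1]
  L: [ 0  1 -1 -1]
  I: [-1  1 -1 -1]
Row reduction gives pivot columns X1,X2,X3; rank = 3
Pivot set = {X1,X2,X3}, free = {X4}
RREF:
  r0: [   1    0    0    0]
  r1: [   0    1    0   -1]
  r2: [   0    0    1    0]
  r3: [   0    0    0    0]
Fix exponent of X4 at 1; solve each RREF row for its pivot's exponent:
  r0: exp(X1) + (0)·1 = 0 ⇒ exp(X1) = 0
  r1: exp(X2) + (-1)·1 = 0 ⇒ exp(X2) = 1
  r2: exp(X3) + (0)·1 = 0 ⇒ exp(X3) = 0
Π_1 = X2 · X4

["0", "1", "0", "1"]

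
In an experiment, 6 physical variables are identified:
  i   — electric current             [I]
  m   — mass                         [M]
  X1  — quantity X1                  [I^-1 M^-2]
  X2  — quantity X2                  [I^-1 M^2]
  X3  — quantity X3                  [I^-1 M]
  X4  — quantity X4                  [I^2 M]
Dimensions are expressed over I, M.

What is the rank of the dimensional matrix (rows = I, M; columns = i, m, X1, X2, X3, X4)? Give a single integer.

Dimensional matrix (I×M by i×m×X1×X2×X3×X4):
  I: [ 1  0 -1 -1 -1  2]
  M: [ 0  1 -2  2  1  1]
RREF → pivots at {i,m} ⇒ r = 2

2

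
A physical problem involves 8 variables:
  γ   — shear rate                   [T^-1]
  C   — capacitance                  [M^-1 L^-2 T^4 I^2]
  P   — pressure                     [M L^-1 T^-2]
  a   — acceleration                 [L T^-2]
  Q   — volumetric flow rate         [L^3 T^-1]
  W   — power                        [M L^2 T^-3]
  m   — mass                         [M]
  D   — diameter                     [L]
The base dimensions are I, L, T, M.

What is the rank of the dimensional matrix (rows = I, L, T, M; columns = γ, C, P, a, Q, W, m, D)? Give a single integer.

4

Exponent matrix [I,L,T,M] × [γ,C,P,a,Q,W,m,D]:
  I: [ 0  2  0  0  0  0  0  0]
  L: [ 0 -2 -1  1  3  2  0  1]
  T: [-1  4 -2 -2 -1 -3  0  0]
  M: [ 0 -1  1  0  0  1  1  0]
Row reduction gives pivot columns γ,C,P,a; rank = 4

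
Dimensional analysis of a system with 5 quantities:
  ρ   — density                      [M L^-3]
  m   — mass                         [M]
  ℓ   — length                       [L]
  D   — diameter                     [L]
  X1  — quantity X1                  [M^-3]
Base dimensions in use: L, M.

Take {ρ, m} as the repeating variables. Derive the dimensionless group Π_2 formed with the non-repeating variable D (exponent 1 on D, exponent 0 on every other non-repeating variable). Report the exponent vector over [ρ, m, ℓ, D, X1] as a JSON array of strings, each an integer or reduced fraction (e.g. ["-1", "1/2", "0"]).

Dimensional matrix (L×M by ρ×m×ℓ×D×X1):
  L: [-3  0  1  1  0]
  M: [ 1  1  0  0 -3]
Row reduction gives pivot columns ρ,m; rank = 2
Repeat: ρ,m; free: ℓ,D,X1
RREF:
  r0: [   1    0 -1/3 -1/3    0]
  r1: [   0    1  1/3  1/3   -3]
Fix exponent of D at 1, ℓ at 0, X1 at 0; solve each RREF row for its pivot's exponent:
  r0: exp(ρ) + (-1/3)·1 = 0 ⇒ exp(ρ) = 1/3
  r1: exp(m) + (1/3)·1 = 0 ⇒ exp(m) = -1/3
Π_2 = ρ^(1/3) · m^(-1/3) · D

["1/3", "-1/3", "0", "1", "0"]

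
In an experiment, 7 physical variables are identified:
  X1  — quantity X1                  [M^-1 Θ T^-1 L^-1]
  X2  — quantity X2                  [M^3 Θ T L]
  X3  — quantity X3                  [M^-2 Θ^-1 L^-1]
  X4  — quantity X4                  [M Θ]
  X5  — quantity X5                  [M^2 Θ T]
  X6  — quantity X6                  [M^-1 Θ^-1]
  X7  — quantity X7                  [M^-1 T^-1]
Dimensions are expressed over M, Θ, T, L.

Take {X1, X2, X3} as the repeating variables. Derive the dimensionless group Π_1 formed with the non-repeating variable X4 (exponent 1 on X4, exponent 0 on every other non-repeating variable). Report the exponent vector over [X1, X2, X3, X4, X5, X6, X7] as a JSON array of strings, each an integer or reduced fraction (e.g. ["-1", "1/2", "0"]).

["-1/2", "-1/2", "0", "1", "0", "0", "0"]

Write exponents as rows M,Θ,T,L / cols X1,X2,X3,X4,X5,X6,X7:
  M: [-1  3 -2  1  2 -1 -1]
  Θ: [ 1  1 -1  1  1 -1  0]
  T: [-1  1  0  0  1  0 -1]
  L: [-1  1 -1  0  0  0  0]
RREF → pivots at {X1,X2,X3} ⇒ r = 3
Repeat: X1,X2,X3; free: X4,X5,X6,X7
RREF:
  r0: [   1    0    0  1/2  1/2 -1/2    0]
  r1: [   0    1    0  1/2  3/2 -1/2   -1]
  r2: [   0    0    1    0    1    0   -1]
  r3: [   0    0    0    0    0    0    0]
Fix exponent of X4 at 1, X5 at 0, X6 at 0, X7 at 0; solve each RREF row for its pivot's exponent:
  r0: exp(X1) + (1/2)·1 = 0 ⇒ exp(X1) = -1/2
  r1: exp(X2) + (1/2)·1 = 0 ⇒ exp(X2) = -1/2
  r2: exp(X3) + (0)·1 = 0 ⇒ exp(X3) = 0
Π_1 = X1^(-1/2) · X2^(-1/2) · X4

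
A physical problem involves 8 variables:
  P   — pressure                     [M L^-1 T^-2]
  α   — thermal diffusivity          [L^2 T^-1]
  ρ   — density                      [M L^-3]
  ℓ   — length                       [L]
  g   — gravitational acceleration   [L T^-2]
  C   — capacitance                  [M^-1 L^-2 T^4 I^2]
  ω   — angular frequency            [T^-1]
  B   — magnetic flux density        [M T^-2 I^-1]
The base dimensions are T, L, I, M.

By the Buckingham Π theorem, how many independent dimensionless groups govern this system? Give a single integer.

Dimensional matrix (T×L×I×M by P×α×ρ×ℓ×g×C×ω×B):
  T: [-2 -1  0  0 -2  4 -1 -2]
  L: [-1  2 -3  1  1 -2  0  0]
  I: [ 0  0  0  0  0  2  0 -1]
  M: [ 1  0  1  0  0 -1  0  1]
RREF → pivots at {P,α,ρ,C} ⇒ r = 4
Π count = n − r = 8 − 4 = 4

4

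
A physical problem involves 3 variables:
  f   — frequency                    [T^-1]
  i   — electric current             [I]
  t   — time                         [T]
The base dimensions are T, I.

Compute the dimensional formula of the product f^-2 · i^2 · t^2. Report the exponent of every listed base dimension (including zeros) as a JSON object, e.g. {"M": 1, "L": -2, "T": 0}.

Exponent matrix [T,I] × [f,i,t]:
  T: [-1  0  1]
  I: [ 0  1  0]
  [T]: (-2)·-1+(2)·0+(2)·1 = 4
  [I]: (-2)·0+(2)·1+(2)·0 = 2
⇒ T^4 I^2

{"T": 4, "I": 2}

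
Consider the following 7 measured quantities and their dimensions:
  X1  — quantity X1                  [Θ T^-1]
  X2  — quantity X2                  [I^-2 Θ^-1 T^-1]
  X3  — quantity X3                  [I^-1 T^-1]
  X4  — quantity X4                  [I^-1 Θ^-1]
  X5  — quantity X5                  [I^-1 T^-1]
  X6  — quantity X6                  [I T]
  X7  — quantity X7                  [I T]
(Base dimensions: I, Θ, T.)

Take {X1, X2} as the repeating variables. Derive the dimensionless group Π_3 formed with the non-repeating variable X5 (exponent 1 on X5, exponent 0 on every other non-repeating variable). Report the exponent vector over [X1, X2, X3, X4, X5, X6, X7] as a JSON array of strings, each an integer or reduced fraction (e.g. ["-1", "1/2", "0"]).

Write exponents as rows I,Θ,T / cols X1,X2,X3,X4,X5,X6,X7:
  I: [ 0 -2 -1 -1 -1  1  1]
  Θ: [ 1 -1  0 -1  0  0  0]
  T: [-1 -1 -1  0 -1  1  1]
RREF → pivots at {X1,X2} ⇒ r = 2
Repeat: X1,X2; free: X3,X4,X5,X6,X7
RREF:
  r0: [   1    0  1/2 -1/2  1/2 -1/2 -1/2]
  r1: [   0    1  1/2  1/2  1/2 -1/2 -1/2]
  r2: [   0    0    0    0    0    0    0]
Fix exponent of X5 at 1, X3 at 0, X4 at 0, X6 at 0, X7 at 0; solve each RREF row for its pivot's exponent:
  r0: exp(X1) + (1/2)·1 = 0 ⇒ exp(X1) = -1/2
  r1: exp(X2) + (1/2)·1 = 0 ⇒ exp(X2) = -1/2
Π_3 = X1^(-1/2) · X2^(-1/2) · X5

["-1/2", "-1/2", "0", "0", "1", "0", "0"]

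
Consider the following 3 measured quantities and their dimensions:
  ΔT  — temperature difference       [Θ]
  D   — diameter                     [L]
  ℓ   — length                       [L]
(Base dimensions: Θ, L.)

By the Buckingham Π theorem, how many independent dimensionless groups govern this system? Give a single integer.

1

Write exponents as rows Θ,L / cols ΔT,D,ℓ:
  Θ: [ 1  0  0]
  L: [ 0  1  1]
Row reduction gives pivot columns ΔT,D; rank = 2
3 vars − rank 2 = 1 Π group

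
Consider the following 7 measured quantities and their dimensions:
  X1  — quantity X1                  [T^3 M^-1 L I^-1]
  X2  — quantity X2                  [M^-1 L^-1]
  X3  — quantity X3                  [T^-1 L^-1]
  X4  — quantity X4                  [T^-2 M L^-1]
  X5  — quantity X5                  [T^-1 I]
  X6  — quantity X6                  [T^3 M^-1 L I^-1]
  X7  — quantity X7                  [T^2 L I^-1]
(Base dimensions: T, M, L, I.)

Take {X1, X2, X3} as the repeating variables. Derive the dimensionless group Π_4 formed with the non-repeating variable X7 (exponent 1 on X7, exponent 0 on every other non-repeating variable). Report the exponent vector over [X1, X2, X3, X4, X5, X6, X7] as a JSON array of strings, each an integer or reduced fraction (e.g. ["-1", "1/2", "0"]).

Exponent matrix [T,M,L,I] × [X1,X2,X3,X4,X5,X6,X7]:
  T: [ 3  0 -1 -2 -1  3  2]
  M: [-1 -1  0  1  0 -1  0]
  L: [ 1 -1 -1 -1  0  1  1]
  I: [-1  0  0  0  1 -1 -1]
Row reduction gives pivot columns X1,X2,X3; rank = 3
Repeat: X1,X2,X3; free: X4,X5,X6,X7
RREF:
  r0: [   1    0    0    0   -1    1    1]
  r1: [   0    1    0   -1    1    0   -1]
  r2: [   0    0    1    2   -2    0    1]
  r3: [   0    0    0    0    0    0    0]
Fix exponent of X7 at 1, X4 at 0, X5 at 0, X6 at 0; solve each RREF row for its pivot's exponent:
  r0: exp(X1) + (1)·1 = 0 ⇒ exp(X1) = -1
  r1: exp(X2) + (-1)·1 = 0 ⇒ exp(X2) = 1
  r2: exp(X3) + (1)·1 = 0 ⇒ exp(X3) = -1
Π_4 = X1^-1 · X2 · X3^-1 · X7

["-1", "1", "-1", "0", "0", "0", "1"]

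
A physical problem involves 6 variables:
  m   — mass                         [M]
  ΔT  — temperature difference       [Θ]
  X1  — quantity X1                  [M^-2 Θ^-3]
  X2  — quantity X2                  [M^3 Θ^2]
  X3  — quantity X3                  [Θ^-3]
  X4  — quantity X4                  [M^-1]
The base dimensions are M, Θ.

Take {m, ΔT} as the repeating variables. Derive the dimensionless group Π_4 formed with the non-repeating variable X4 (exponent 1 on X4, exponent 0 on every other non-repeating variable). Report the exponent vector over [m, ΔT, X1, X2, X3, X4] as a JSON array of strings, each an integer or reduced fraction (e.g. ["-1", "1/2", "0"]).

["1", "0", "0", "0", "0", "1"]

Write exponents as rows M,Θ / cols m,ΔT,X1,X2,X3,X4:
  M: [ 1  0 -2  3  0 -1]
  Θ: [ 0  1 -3  2 -3  0]
Echelon form has 2 nonzero rows (pivots: m,ΔT)
Pivot set = {m,ΔT}, free = {X1,X2,X3,X4}
RREF:
  r0: [   1    0   -2    3    0   -1]
  r1: [   0    1   -3    2   -3    0]
Fix exponent of X4 at 1, X1 at 0, X2 at 0, X3 at 0; solve each RREF row for its pivot's exponent:
  r0: exp(m) + (-1)·1 = 0 ⇒ exp(m) = 1
  r1: exp(ΔT) + (0)·1 = 0 ⇒ exp(ΔT) = 0
Π_4 = m · X4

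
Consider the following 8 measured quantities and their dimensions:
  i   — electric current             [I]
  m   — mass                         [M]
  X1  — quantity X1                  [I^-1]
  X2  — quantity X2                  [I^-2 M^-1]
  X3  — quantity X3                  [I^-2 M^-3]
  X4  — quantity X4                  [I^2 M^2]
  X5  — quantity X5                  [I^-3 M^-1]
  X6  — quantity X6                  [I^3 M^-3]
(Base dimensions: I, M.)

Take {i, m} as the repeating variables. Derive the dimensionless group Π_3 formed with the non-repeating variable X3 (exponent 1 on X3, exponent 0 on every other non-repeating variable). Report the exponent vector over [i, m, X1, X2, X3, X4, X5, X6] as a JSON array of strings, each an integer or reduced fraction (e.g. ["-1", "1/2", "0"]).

["2", "3", "0", "0", "1", "0", "0", "0"]

Exponent matrix [I,M] × [i,m,X1,X2,X3,X4,X5,X6]:
  I: [ 1  0 -1 -2 -2  2 -3  3]
  M: [ 0  1  0 -1 -3  2 -1 -3]
RREF → pivots at {i,m} ⇒ r = 2
Pivot set = {i,m}, free = {X1,X2,X3,X4,X5,X6}
RREF:
  r0: [   1    0   -1   -2   -2    2   -3    3]
  r1: [   0    1    0   -1   -3    2   -1   -3]
Fix exponent of X3 at 1, X1 at 0, X2 at 0, X4 at 0, X5 at 0, X6 at 0; solve each RREF row for its pivot's exponent:
  r0: exp(i) + (-2)·1 = 0 ⇒ exp(i) = 2
  r1: exp(m) + (-3)·1 = 0 ⇒ exp(m) = 3
Π_3 = i^2 · m^3 · X3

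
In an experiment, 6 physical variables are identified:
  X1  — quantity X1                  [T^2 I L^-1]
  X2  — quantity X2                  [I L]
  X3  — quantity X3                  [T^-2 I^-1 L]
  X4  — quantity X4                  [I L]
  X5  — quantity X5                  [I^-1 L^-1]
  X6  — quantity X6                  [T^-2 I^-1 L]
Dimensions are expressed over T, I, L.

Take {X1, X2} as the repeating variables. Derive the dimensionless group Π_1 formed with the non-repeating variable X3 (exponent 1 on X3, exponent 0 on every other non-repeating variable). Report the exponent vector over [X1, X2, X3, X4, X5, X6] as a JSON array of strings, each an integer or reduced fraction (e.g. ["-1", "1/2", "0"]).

Write exponents as rows T,I,L / cols X1,X2,X3,X4,X5,X6:
  T: [ 2  0 -2  0  0 -2]
  I: [ 1  1 -1  1 -1 -1]
  L: [-1  1  1  1 -1  1]
Echelon form has 2 nonzero rows (pivots: X1,X2)
Repeat: X1,X2; free: X3,X4,X5,X6
RREF:
  r0: [   1    0   -1    0    0   -1]
  r1: [   0    1    0    1   -1    0]
  r2: [   0    0    0    0    0    0]
Fix exponent of X3 at 1, X4 at 0, X5 at 0, X6 at 0; solve each RREF row for its pivot's exponent:
  r0: exp(X1) + (-1)·1 = 0 ⇒ exp(X1) = 1
  r1: exp(X2) + (0)·1 = 0 ⇒ exp(X2) = 0
Π_1 = X1 · X3

["1", "0", "1", "0", "0", "0"]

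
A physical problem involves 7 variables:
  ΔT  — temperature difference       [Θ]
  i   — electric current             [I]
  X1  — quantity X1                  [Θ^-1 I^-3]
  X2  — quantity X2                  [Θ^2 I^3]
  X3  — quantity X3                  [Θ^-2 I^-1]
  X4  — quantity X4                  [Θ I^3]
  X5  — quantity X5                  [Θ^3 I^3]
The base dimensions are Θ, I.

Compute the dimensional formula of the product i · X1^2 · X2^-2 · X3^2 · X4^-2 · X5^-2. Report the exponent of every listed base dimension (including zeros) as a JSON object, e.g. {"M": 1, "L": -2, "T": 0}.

Write exponents as rows Θ,I / cols ΔT,i,X1,X2,X3,X4,X5:
  Θ: [ 1  0 -1  2 -2  1  3]
  I: [ 0  1 -3  3 -1  3  3]
  [Θ]: (1)·0+(2)·-1+(-2)·2+(2)·-2+(-2)·1+(-2)·3 = -18
  [I]: (1)·1+(2)·-3+(-2)·3+(2)·-1+(-2)·3+(-2)·3 = -25
⇒ Θ^-18 I^-25

{"Θ": -18, "I": -25}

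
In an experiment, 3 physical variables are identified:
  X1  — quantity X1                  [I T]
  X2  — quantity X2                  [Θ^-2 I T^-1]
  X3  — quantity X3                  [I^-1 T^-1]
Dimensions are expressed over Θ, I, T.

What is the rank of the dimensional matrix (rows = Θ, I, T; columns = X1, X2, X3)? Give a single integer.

2

Exponent matrix [Θ,I,T] × [X1,X2,X3]:
  Θ: [ 0 -2  0]
  I: [ 1  1 -1]
  T: [ 1 -1 -1]
RREF → pivots at {X1,X2} ⇒ r = 2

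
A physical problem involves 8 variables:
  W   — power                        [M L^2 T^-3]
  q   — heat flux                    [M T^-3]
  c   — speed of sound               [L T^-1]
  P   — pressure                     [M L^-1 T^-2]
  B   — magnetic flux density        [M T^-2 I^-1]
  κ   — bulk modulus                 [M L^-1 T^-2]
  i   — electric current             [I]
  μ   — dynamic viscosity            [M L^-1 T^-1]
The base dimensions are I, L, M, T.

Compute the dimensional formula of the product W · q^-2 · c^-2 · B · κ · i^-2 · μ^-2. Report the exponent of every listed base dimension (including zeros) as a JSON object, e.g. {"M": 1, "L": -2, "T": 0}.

Exponent matrix [I,L,M,T] × [W,q,c,P,B,κ,i,μ]:
  I: [ 0  0  0  0 -1  0  1  0]
  L: [ 2  0  1 -1  0 -1  0 -1]
  M: [ 1  1  0  1  1  1  0  1]
  T: [-3 -3 -1 -2 -2 -2  0 -1]
  [I]: (1)·0+(-2)·0+(-2)·0+(1)·-1+(1)·0+(-2)·1+(-2)·0 = -3
  [L]: (1)·2+(-2)·0+(-2)·1+(1)·0+(1)·-1+(-2)·0+(-2)·-1 = 1
  [M]: (1)·1+(-2)·1+(-2)·0+(1)·1+(1)·1+(-2)·0+(-2)·1 = -1
  [T]: (1)·-3+(-2)·-3+(-2)·-1+(1)·-2+(1)·-2+(-2)·0+(-2)·-1 = 3
⇒ I^-3 L M^-1 T^3

{"I": -3, "L": 1, "M": -1, "T": 3}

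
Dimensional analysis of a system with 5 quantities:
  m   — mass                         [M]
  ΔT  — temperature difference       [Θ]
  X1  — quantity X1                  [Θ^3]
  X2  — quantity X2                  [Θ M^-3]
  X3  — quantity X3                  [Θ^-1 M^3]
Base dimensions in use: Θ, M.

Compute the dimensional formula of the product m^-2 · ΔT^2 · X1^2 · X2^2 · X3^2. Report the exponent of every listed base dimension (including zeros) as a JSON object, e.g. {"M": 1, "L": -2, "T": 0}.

Dimensional matrix (Θ×M by m×ΔT×X1×X2×X3):
  Θ: [ 0  1  3  1 -1]
  M: [ 1  0  0 -3  3]
  [Θ]: (-2)·0+(2)·1+(2)·3+(2)·1+(2)·-1 = 8
  [M]: (-2)·1+(2)·0+(2)·0+(2)·-3+(2)·3 = -2
⇒ Θ^8 M^-2

{"Θ": 8, "M": -2}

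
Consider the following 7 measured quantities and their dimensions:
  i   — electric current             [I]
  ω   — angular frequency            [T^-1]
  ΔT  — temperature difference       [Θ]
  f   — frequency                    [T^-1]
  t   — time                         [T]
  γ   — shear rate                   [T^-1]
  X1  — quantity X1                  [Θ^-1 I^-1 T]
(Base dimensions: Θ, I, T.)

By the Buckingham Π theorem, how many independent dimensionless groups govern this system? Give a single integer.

Write exponents as rows Θ,I,T / cols i,ω,ΔT,f,t,γ,X1:
  Θ: [ 0  0  1  0  0  0 -1]
  I: [ 1  0  0  0  0  0 -1]
  T: [ 0 -1  0 -1  1 -1  1]
Row reduction gives pivot columns i,ω,ΔT; rank = 3
n=7, r=3 ⇒ 4 dimensionless groups

4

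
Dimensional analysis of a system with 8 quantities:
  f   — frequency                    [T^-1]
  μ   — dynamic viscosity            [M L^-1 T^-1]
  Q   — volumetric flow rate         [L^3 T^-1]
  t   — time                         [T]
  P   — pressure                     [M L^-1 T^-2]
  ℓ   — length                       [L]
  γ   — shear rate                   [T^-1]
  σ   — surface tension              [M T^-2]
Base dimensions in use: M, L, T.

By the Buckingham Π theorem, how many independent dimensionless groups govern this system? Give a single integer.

Dimensional matrix (M×L×T by f×μ×Q×t×P×ℓ×γ×σ):
  M: [ 0  1  0  0  1  0  0  1]
  L: [ 0 -1  3  0 -1  1  0  0]
  T: [-1 -1 -1  1 -2  0 -1 -2]
RREF → pivots at {f,μ,Q} ⇒ r = 3
8 vars − rank 3 = 5 Π groups

5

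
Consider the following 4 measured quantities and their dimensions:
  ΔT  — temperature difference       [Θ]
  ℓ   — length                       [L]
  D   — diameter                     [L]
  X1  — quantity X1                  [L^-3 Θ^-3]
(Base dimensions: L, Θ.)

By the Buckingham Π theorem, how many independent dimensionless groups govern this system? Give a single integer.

Dimensional matrix (L×Θ by ΔT×ℓ×D×X1):
  L: [ 0  1  1 -3]
  Θ: [ 1  0  0 -3]
Row reduction gives pivot columns ΔT,ℓ; rank = 2
Π count = n − r = 4 − 2 = 2

2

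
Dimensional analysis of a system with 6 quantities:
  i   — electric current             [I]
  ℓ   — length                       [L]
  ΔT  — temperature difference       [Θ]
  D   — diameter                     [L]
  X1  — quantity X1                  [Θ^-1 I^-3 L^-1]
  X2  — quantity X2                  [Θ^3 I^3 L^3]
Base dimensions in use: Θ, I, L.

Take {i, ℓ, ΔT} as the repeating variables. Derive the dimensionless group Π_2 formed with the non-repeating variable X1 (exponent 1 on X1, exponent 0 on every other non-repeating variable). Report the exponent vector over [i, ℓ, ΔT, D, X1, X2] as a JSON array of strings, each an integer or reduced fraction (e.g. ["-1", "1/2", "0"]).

["3", "1", "1", "0", "1", "0"]

Write exponents as rows Θ,I,L / cols i,ℓ,ΔT,D,X1,X2:
  Θ: [ 0  0  1  0 -1  3]
  I: [ 1  0  0  0 -3  3]
  L: [ 0  1  0  1 -1  3]
RREF → pivots at {i,ℓ,ΔT} ⇒ r = 3
Repeat: i,ℓ,ΔT; free: D,X1,X2
RREF:
  r0: [   1    0    0    0   -3    3]
  r1: [   0    1    0    1   -1    3]
  r2: [   0    0    1    0   -1    3]
Fix exponent of X1 at 1, D at 0, X2 at 0; solve each RREF row for its pivot's exponent:
  r0: exp(i) + (-3)·1 = 0 ⇒ exp(i) = 3
  r1: exp(ℓ) + (-1)·1 = 0 ⇒ exp(ℓ) = 1
  r2: exp(ΔT) + (-1)·1 = 0 ⇒ exp(ΔT) = 1
Π_2 = i^3 · ℓ · ΔT · X1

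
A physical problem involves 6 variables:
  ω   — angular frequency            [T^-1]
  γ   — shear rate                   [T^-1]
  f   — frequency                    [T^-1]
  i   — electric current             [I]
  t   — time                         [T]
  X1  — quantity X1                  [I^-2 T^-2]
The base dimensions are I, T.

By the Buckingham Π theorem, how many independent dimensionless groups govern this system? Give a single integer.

4

Dimensional matrix (I×T by ω×γ×f×i×t×X1):
  I: [ 0  0  0  1  0 -2]
  T: [-1 -1 -1  0  1 -2]
Row reduction gives pivot columns ω,i; rank = 2
n=6, r=2 ⇒ 4 dimensionless groups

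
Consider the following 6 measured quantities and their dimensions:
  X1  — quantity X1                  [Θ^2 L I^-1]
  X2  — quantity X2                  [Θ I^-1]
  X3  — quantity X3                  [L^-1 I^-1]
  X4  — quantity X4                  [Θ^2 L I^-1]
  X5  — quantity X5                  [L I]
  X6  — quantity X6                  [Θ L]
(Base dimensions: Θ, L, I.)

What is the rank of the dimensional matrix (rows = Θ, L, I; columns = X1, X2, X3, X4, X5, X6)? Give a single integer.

2

Dimensional matrix (Θ×L×I by X1×X2×X3×X4×X5×X6):
  Θ: [ 2  1  0  2  0  1]
  L: [ 1  0 -1  1  1  1]
  I: [-1 -1 -1 -1  1  0]
Echelon form has 2 nonzero rows (pivots: X1,X2)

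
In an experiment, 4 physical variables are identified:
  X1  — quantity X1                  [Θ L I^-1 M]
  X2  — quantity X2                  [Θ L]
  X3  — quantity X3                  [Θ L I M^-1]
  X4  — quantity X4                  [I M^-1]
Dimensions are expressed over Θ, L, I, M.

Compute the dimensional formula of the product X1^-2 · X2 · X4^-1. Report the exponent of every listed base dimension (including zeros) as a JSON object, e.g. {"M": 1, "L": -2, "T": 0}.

Dimensional matrix (Θ×L×I×M by X1×X2×X3×X4):
  Θ: [ 1  1  1  0]
  L: [ 1  1  1  0]
  I: [-1  0  1  1]
  M: [ 1  0 -1 -1]
  [Θ]: (-2)·1+(1)·1+(-1)·0 = -1
  [L]: (-2)·1+(1)·1+(-1)·0 = -1
  [I]: (-2)·-1+(1)·0+(-1)·1 = 1
  [M]: (-2)·1+(1)·0+(-1)·-1 = -1
⇒ Θ^-1 L^-1 I M^-1

{"Θ": -1, "L": -1, "I": 1, "M": -1}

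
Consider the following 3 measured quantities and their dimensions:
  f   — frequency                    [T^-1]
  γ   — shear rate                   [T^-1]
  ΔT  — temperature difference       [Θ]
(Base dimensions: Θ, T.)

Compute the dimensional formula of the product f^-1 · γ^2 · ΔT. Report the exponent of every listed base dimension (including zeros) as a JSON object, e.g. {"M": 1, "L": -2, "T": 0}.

{"Θ": 1, "T": -1}

Exponent matrix [Θ,T] × [f,γ,ΔT]:
  Θ: [ 0  0  1]
  T: [-1 -1  0]
  [Θ]: (-1)·0+(2)·0+(1)·1 = 1
  [T]: (-1)·-1+(2)·-1+(1)·0 = -1
⇒ Θ T^-1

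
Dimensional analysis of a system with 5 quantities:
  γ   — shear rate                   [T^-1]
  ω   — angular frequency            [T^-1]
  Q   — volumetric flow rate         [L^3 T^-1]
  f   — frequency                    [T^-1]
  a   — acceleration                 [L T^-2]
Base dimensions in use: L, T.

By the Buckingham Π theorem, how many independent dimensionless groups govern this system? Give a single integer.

Exponent matrix [L,T] × [γ,ω,Q,f,a]:
  L: [ 0  0  3  0  1]
  T: [-1 -1 -1 -1 -2]
RREF → pivots at {γ,Q} ⇒ r = 2
5 vars − rank 2 = 3 Π groups

3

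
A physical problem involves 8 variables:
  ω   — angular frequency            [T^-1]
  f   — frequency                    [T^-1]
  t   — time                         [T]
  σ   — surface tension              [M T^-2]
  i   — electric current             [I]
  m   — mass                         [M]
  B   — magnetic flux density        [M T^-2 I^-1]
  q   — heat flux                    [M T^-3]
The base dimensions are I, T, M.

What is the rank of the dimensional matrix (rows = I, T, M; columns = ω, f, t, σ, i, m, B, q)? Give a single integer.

3

Dimensional matrix (I×T×M by ω×f×t×σ×i×m×B×q):
  I: [ 0  0  0  0  1  0 -1  0]
  T: [-1 -1  1 -2  0  0 -2 -3]
  M: [ 0  0  0  1  0  1  1  1]
Row reduction gives pivot columns ω,σ,i; rank = 3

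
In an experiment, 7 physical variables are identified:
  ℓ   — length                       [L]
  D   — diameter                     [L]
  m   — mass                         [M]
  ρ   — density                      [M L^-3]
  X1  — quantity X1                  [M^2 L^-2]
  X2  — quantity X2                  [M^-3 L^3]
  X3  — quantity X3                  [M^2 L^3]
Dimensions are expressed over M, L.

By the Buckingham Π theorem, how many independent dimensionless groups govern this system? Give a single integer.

Write exponents as rows M,L / cols ℓ,D,m,ρ,X1,X2,X3:
  M: [ 0  0  1  1  2 -3  2]
  L: [ 1  1  0 -3 -2  3  3]
Echelon form has 2 nonzero rows (pivots: ℓ,m)
Π count = n − r = 7 − 2 = 5

5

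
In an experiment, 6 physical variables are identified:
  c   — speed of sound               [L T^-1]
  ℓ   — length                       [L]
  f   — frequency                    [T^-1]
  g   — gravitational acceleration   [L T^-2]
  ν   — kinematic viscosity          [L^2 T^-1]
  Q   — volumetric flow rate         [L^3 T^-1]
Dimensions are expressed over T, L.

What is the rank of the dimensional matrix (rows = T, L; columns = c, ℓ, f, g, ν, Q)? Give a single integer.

Exponent matrix [T,L] × [c,ℓ,f,g,ν,Q]:
  T: [-1  0 -1 -2 -1 -1]
  L: [ 1  1  0  1  2  3]
RREF → pivots at {c,ℓ} ⇒ r = 2

2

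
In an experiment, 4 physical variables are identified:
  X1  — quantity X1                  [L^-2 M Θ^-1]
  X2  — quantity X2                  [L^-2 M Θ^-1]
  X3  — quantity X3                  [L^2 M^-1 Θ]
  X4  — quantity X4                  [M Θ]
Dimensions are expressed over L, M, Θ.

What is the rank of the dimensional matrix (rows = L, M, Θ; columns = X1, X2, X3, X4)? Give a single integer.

2

Dimensional matrix (L×M×Θ by X1×X2×X3×X4):
  L: [-2 -2  2  0]
  M: [ 1  1 -1  1]
  Θ: [-1 -1  1  1]
Echelon form has 2 nonzero rows (pivots: X1,X4)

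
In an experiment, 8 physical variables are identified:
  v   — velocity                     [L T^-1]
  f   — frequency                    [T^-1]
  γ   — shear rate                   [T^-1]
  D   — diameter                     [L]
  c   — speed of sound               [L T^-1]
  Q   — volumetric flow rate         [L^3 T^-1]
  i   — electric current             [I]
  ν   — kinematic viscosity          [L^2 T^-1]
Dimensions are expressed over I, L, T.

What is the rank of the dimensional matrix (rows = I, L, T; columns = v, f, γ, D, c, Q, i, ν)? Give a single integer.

Write exponents as rows I,L,T / cols v,f,γ,D,c,Q,i,ν:
  I: [ 0  0  0  0  0  0  1  0]
  L: [ 1  0  0  1  1  3  0  2]
  T: [-1 -1 -1  0 -1 -1  0 -1]
Echelon form has 3 nonzero rows (pivots: v,f,i)

3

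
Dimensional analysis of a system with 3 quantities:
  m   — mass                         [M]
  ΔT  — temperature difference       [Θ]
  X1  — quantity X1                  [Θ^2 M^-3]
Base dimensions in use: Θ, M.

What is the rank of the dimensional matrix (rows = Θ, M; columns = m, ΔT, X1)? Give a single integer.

Dimensional matrix (Θ×M by m×ΔT×X1):
  Θ: [ 0  1  2]
  M: [ 1  0 -3]
RREF → pivots at {m,ΔT} ⇒ r = 2

2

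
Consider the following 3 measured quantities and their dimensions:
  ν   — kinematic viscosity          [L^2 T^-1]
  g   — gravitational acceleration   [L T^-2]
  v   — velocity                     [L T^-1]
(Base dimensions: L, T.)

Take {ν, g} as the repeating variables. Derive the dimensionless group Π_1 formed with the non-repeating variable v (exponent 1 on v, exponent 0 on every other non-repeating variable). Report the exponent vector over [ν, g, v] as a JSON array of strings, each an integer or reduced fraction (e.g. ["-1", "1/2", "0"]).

["-1/3", "-1/3", "1"]

Exponent matrix [L,T] × [ν,g,v]:
  L: [ 2  1  1]
  T: [-1 -2 -1]
Echelon form has 2 nonzero rows (pivots: ν,g)
Repeat: ν,g; free: v
RREF:
  r0: [   1    0  1/3]
  r1: [   0    1  1/3]
Fix exponent of v at 1; solve each RREF row for its pivot's exponent:
  r0: exp(ν) + (1/3)·1 = 0 ⇒ exp(ν) = -1/3
  r1: exp(g) + (1/3)·1 = 0 ⇒ exp(g) = -1/3
Π_1 = ν^(-1/3) · g^(-1/3) · v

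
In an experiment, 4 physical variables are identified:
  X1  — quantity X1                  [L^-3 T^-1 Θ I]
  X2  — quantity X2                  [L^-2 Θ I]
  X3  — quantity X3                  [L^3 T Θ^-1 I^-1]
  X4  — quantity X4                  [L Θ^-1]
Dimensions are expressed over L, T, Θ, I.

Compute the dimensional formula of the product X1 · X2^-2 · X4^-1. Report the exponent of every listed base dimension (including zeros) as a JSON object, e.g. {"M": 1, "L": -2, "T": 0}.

Dimensional matrix (L×T×Θ×I by X1×X2×X3×X4):
  L: [-3 -2  3  1]
  T: [-1  0  1  0]
  Θ: [ 1  1 -1 -1]
  I: [ 1  1 -1  0]
  [L]: (1)·-3+(-2)·-2+(-1)·1 = 0
  [T]: (1)·-1+(-2)·0+(-1)·0 = -1
  [Θ]: (1)·1+(-2)·1+(-1)·-1 = 0
  [I]: (1)·1+(-2)·1+(-1)·0 = -1
⇒ T^-1 I^-1

{"L": 0, "T": -1, "Θ": 0, "I": -1}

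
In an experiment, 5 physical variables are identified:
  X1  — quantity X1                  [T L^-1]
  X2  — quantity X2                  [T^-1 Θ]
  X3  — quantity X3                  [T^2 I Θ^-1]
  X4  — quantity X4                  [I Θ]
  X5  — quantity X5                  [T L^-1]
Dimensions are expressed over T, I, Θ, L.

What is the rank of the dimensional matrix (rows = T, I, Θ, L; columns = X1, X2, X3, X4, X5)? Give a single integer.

Write exponents as rows T,I,Θ,L / cols X1,X2,X3,X4,X5:
  T: [ 1 -1  2  0  1]
  I: [ 0  0  1  1  0]
  Θ: [ 0  1 -1  1  0]
  L: [-1  0  0  0 -1]
Echelon form has 3 nonzero rows (pivots: X1,X2,X3)

3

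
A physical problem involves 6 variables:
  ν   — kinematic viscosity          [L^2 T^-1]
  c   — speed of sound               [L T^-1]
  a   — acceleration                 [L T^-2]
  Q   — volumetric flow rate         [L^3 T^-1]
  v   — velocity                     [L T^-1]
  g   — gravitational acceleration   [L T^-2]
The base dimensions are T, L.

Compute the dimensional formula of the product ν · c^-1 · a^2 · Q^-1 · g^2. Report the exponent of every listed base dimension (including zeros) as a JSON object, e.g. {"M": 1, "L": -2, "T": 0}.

{"T": -7, "L": 2}

Write exponents as rows T,L / cols ν,c,a,Q,v,g:
  T: [-1 -1 -2 -1 -1 -2]
  L: [ 2  1  1  3  1  1]
  [T]: (1)·-1+(-1)·-1+(2)·-2+(-1)·-1+(2)·-2 = -7
  [L]: (1)·2+(-1)·1+(2)·1+(-1)·3+(2)·1 = 2
⇒ T^-7 L^2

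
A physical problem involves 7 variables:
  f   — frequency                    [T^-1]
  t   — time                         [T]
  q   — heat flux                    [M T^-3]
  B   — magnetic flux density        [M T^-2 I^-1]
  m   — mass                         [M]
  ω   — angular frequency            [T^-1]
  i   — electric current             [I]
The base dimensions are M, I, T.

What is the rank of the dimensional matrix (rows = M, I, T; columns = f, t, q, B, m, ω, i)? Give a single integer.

Dimensional matrix (M×I×T by f×t×q×B×m×ω×i):
  M: [ 0  0  1  1  1  0  0]
  I: [ 0  0  0 -1  0  0  1]
  T: [-1  1 -3 -2  0 -1  0]
Echelon form has 3 nonzero rows (pivots: f,q,B)

3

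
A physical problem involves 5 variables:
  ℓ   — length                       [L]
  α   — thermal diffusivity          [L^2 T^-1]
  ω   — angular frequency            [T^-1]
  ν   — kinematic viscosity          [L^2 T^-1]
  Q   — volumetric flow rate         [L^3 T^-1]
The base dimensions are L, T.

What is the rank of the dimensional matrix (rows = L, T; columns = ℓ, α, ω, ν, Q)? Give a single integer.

Dimensional matrix (L×T by ℓ×α×ω×ν×Q):
  L: [ 1  2  0  2  3]
  T: [ 0 -1 -1 -1 -1]
Echelon form has 2 nonzero rows (pivots: ℓ,α)

2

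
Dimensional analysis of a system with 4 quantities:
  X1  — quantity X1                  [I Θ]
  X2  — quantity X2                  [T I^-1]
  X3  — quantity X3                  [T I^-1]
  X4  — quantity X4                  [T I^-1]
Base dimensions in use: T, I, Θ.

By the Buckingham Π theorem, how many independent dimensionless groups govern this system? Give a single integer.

Dimensional matrix (T×I×Θ by X1×X2×X3×X4):
  T: [ 0  1  1  1]
  I: [ 1 -1 -1 -1]
  Θ: [ 1  0  0  0]
RREF → pivots at {X1,X2} ⇒ r = 2
n=4, r=2 ⇒ 2 dimensionless groups

2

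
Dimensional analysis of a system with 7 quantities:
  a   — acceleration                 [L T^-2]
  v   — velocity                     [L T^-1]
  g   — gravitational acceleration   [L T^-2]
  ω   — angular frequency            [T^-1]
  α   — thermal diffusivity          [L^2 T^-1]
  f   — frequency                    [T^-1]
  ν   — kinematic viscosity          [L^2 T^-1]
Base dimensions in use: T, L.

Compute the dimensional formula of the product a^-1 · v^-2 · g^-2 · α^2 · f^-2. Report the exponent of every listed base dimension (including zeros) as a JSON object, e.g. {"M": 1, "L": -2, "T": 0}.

Exponent matrix [T,L] × [a,v,g,ω,α,f,ν]:
  T: [-2 -1 -2 -1 -1 -1 -1]
  L: [ 1  1  1  0  2  0  2]
  [T]: (-1)·-2+(-2)·-1+(-2)·-2+(2)·-1+(-2)·-1 = 8
  [L]: (-1)·1+(-2)·1+(-2)·1+(2)·2+(-2)·0 = -1
⇒ T^8 L^-1

{"T": 8, "L": -1}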